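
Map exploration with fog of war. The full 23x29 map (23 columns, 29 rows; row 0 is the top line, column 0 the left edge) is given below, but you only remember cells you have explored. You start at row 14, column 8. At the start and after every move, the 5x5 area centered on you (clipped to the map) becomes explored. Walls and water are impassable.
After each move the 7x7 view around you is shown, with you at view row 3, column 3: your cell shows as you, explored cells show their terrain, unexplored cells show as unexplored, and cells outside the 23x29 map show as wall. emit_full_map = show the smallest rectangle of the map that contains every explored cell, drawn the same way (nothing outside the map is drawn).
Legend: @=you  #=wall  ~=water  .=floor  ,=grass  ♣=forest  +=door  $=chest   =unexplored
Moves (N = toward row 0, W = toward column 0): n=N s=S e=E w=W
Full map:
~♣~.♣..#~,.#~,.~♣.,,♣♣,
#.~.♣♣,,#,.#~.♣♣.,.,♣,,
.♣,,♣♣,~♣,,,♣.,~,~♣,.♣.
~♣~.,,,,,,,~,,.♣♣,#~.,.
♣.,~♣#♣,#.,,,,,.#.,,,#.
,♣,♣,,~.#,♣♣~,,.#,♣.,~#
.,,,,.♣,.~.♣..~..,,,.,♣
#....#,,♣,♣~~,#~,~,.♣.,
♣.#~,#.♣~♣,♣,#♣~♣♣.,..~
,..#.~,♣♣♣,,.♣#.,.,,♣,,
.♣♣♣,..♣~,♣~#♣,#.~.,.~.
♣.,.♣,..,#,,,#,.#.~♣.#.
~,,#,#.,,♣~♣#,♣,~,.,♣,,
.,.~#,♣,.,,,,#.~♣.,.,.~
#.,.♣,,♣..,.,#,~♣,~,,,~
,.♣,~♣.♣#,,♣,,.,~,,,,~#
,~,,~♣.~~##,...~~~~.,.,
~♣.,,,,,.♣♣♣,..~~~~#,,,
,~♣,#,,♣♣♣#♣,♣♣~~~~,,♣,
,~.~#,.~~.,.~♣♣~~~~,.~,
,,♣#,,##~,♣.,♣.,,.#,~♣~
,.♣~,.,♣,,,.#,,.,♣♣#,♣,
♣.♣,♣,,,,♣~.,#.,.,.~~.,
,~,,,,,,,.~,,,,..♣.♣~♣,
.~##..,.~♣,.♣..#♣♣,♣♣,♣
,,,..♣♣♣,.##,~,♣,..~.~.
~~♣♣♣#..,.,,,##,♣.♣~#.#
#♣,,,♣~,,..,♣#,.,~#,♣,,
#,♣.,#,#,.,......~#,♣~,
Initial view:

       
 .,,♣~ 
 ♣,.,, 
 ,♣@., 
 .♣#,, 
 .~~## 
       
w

       
 #.,,♣~
 ,♣,.,,
 ,,@..,
 ♣.♣#,,
 ♣.~~##
       

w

       
 ,#.,,♣
 #,♣,.,
 ♣,@♣..
 ~♣.♣#,
 ~♣.~~#
       

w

       
 #,#.,,
 ~#,♣,.
 .♣@,♣.
 ,~♣.♣#
 ,~♣.~~
       

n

       
 .♣,.. 
 #,#.,,
 ~#@♣,.
 .♣,,♣.
 ,~♣.♣#
 ,~♣.~~

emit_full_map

.♣,..   
#,#.,,♣~
~#@♣,.,,
.♣,,♣..,
,~♣.♣#,,
,~♣.~~##

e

       
.♣,.., 
#,#.,,♣
~#,@,.,
.♣,,♣..
,~♣.♣#,
,~♣.~~#

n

       
 ,..♣~ 
.♣,.., 
#,#@,,♣
~#,♣,.,
.♣,,♣..
,~♣.♣#,

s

 ,..♣~ 
.♣,.., 
#,#.,,♣
~#,@,.,
.♣,,♣..
,~♣.♣#,
,~♣.~~#

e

,..♣~  
♣,..,# 
,#.,,♣~
#,♣@.,,
♣,,♣..,
~♣.♣#,,
~♣.~~##

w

 ,..♣~ 
.♣,..,#
#,#.,,♣
~#,@,.,
.♣,,♣..
,~♣.♣#,
,~♣.~~#

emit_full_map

 ,..♣~  
.♣,..,# 
#,#.,,♣~
~#,@,.,,
.♣,,♣..,
,~♣.♣#,,
,~♣.~~##

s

.♣,..,#
#,#.,,♣
~#,♣,.,
.♣,@♣..
,~♣.♣#,
,~♣.~~#
       

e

♣,..,# 
,#.,,♣~
#,♣,.,,
♣,,@..,
~♣.♣#,,
~♣.~~##
       

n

,..♣~  
♣,..,# 
,#.,,♣~
#,♣@.,,
♣,,♣..,
~♣.♣#,,
~♣.~~##

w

 ,..♣~ 
.♣,..,#
#,#.,,♣
~#,@,.,
.♣,,♣..
,~♣.♣#,
,~♣.~~#

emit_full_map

 ,..♣~  
.♣,..,# 
#,#.,,♣~
~#,@,.,,
.♣,,♣..,
,~♣.♣#,,
,~♣.~~##

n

       
 ,..♣~ 
.♣,..,#
#,#@,,♣
~#,♣,.,
.♣,,♣..
,~♣.♣#,

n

       
 .~,♣♣ 
 ,..♣~ 
.♣,@.,#
#,#.,,♣
~#,♣,.,
.♣,,♣..

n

       
 ,#.♣~ 
 .~,♣♣ 
 ,.@♣~ 
.♣,..,#
#,#.,,♣
~#,♣,.,

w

       
 ~,#.♣~
 #.~,♣♣
 ♣,@.♣~
 .♣,..,
 #,#.,,
 ~#,♣,.

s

 ~,#.♣~
 #.~,♣♣
 ♣,..♣~
 .♣@..,
 #,#.,,
 ~#,♣,.
 .♣,,♣.

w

  ~,#.♣
 .#.~,♣
 ♣♣,..♣
 ,.@,..
 ,#,#.,
 .~#,♣,
  .♣,,♣

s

 .#.~,♣
 ♣♣,..♣
 ,.♣,..
 ,#@#.,
 .~#,♣,
 ,.♣,,♣
  ,~♣.♣

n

  ~,#.♣
 .#.~,♣
 ♣♣,..♣
 ,.@,..
 ,#,#.,
 .~#,♣,
 ,.♣,,♣

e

 ~,#.♣~
.#.~,♣♣
♣♣,..♣~
,.♣@..,
,#,#.,,
.~#,♣,.
,.♣,,♣.

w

  ~,#.♣
 .#.~,♣
 ♣♣,..♣
 ,.@,..
 ,#,#.,
 .~#,♣,
 ,.♣,,♣

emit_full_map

 ~,#.♣~  
.#.~,♣♣  
♣♣,..♣~  
,.@,..,# 
,#,#.,,♣~
.~#,♣,.,,
,.♣,,♣..,
 ,~♣.♣#,,
 ,~♣.~~##

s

 .#.~,♣
 ♣♣,..♣
 ,.♣,..
 ,#@#.,
 .~#,♣,
 ,.♣,,♣
  ,~♣.♣


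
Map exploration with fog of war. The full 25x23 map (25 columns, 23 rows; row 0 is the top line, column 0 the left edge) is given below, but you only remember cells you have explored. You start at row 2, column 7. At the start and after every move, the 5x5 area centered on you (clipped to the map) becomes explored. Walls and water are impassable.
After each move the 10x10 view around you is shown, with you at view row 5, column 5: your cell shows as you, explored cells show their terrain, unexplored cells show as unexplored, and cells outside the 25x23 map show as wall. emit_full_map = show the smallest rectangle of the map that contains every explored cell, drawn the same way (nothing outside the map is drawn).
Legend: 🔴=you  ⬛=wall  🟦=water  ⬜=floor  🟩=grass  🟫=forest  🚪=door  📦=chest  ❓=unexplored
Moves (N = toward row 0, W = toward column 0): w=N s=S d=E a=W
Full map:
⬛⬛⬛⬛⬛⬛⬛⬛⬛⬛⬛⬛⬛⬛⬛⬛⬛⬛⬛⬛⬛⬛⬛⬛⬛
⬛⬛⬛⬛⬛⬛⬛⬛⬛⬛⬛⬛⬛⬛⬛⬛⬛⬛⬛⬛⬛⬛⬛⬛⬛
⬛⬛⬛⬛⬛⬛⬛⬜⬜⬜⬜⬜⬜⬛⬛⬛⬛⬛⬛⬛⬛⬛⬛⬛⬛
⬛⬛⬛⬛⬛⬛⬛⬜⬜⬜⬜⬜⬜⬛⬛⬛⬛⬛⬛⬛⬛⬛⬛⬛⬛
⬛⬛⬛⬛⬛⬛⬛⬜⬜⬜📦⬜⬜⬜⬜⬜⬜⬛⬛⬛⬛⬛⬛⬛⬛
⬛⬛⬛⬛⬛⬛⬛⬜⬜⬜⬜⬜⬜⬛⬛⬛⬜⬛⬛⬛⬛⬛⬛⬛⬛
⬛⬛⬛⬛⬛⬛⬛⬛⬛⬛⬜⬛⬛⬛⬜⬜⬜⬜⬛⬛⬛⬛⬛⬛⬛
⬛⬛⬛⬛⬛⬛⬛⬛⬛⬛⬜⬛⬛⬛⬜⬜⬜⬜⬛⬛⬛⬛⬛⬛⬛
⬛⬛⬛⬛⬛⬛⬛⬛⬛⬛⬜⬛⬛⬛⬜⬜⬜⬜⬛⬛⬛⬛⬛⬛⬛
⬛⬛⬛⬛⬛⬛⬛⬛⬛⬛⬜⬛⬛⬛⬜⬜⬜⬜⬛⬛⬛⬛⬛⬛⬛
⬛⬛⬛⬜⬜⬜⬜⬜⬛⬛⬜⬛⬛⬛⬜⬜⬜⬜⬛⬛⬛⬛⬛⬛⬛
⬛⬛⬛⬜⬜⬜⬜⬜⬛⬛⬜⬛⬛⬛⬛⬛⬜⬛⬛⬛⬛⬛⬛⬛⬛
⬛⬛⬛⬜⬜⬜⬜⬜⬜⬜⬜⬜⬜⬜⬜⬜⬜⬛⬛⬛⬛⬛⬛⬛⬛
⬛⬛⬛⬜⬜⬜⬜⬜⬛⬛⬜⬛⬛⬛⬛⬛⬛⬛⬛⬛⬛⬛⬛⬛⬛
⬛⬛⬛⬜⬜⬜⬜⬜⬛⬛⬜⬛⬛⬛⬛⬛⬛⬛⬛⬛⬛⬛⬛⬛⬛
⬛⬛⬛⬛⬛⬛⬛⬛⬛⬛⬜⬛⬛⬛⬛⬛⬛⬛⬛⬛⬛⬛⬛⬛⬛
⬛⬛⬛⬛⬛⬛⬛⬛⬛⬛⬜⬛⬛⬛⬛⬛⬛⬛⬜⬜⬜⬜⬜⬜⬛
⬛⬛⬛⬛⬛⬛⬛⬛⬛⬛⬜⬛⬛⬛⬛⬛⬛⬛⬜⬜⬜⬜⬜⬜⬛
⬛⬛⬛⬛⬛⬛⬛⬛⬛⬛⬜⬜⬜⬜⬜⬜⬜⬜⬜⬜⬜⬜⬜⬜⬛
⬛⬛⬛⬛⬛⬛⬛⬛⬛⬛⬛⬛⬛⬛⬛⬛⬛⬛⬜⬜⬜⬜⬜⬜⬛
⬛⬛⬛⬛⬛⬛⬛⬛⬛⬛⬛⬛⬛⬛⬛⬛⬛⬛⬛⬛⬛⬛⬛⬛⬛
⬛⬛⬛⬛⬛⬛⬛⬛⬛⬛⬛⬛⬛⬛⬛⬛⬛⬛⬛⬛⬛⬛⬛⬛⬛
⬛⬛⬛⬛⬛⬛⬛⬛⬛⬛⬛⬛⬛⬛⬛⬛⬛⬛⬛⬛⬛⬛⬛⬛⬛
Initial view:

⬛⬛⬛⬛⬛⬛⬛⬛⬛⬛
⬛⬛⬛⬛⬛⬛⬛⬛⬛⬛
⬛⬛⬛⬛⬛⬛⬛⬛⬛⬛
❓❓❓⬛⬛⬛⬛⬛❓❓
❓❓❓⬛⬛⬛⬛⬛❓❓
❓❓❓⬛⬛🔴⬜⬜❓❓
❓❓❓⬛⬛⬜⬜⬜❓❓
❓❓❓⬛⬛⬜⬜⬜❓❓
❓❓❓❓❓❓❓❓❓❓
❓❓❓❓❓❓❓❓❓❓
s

⬛⬛⬛⬛⬛⬛⬛⬛⬛⬛
⬛⬛⬛⬛⬛⬛⬛⬛⬛⬛
❓❓❓⬛⬛⬛⬛⬛❓❓
❓❓❓⬛⬛⬛⬛⬛❓❓
❓❓❓⬛⬛⬜⬜⬜❓❓
❓❓❓⬛⬛🔴⬜⬜❓❓
❓❓❓⬛⬛⬜⬜⬜❓❓
❓❓❓⬛⬛⬜⬜⬜❓❓
❓❓❓❓❓❓❓❓❓❓
❓❓❓❓❓❓❓❓❓❓

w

⬛⬛⬛⬛⬛⬛⬛⬛⬛⬛
⬛⬛⬛⬛⬛⬛⬛⬛⬛⬛
⬛⬛⬛⬛⬛⬛⬛⬛⬛⬛
❓❓❓⬛⬛⬛⬛⬛❓❓
❓❓❓⬛⬛⬛⬛⬛❓❓
❓❓❓⬛⬛🔴⬜⬜❓❓
❓❓❓⬛⬛⬜⬜⬜❓❓
❓❓❓⬛⬛⬜⬜⬜❓❓
❓❓❓⬛⬛⬜⬜⬜❓❓
❓❓❓❓❓❓❓❓❓❓

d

⬛⬛⬛⬛⬛⬛⬛⬛⬛⬛
⬛⬛⬛⬛⬛⬛⬛⬛⬛⬛
⬛⬛⬛⬛⬛⬛⬛⬛⬛⬛
❓❓⬛⬛⬛⬛⬛⬛❓❓
❓❓⬛⬛⬛⬛⬛⬛❓❓
❓❓⬛⬛⬜🔴⬜⬜❓❓
❓❓⬛⬛⬜⬜⬜⬜❓❓
❓❓⬛⬛⬜⬜⬜📦❓❓
❓❓⬛⬛⬜⬜⬜❓❓❓
❓❓❓❓❓❓❓❓❓❓

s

⬛⬛⬛⬛⬛⬛⬛⬛⬛⬛
⬛⬛⬛⬛⬛⬛⬛⬛⬛⬛
❓❓⬛⬛⬛⬛⬛⬛❓❓
❓❓⬛⬛⬛⬛⬛⬛❓❓
❓❓⬛⬛⬜⬜⬜⬜❓❓
❓❓⬛⬛⬜🔴⬜⬜❓❓
❓❓⬛⬛⬜⬜⬜📦❓❓
❓❓⬛⬛⬜⬜⬜⬜❓❓
❓❓❓❓❓❓❓❓❓❓
❓❓❓❓❓❓❓❓❓❓

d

⬛⬛⬛⬛⬛⬛⬛⬛⬛⬛
⬛⬛⬛⬛⬛⬛⬛⬛⬛⬛
❓⬛⬛⬛⬛⬛⬛❓❓❓
❓⬛⬛⬛⬛⬛⬛⬛❓❓
❓⬛⬛⬜⬜⬜⬜⬜❓❓
❓⬛⬛⬜⬜🔴⬜⬜❓❓
❓⬛⬛⬜⬜⬜📦⬜❓❓
❓⬛⬛⬜⬜⬜⬜⬜❓❓
❓❓❓❓❓❓❓❓❓❓
❓❓❓❓❓❓❓❓❓❓

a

⬛⬛⬛⬛⬛⬛⬛⬛⬛⬛
⬛⬛⬛⬛⬛⬛⬛⬛⬛⬛
❓❓⬛⬛⬛⬛⬛⬛❓❓
❓❓⬛⬛⬛⬛⬛⬛⬛❓
❓❓⬛⬛⬜⬜⬜⬜⬜❓
❓❓⬛⬛⬜🔴⬜⬜⬜❓
❓❓⬛⬛⬜⬜⬜📦⬜❓
❓❓⬛⬛⬜⬜⬜⬜⬜❓
❓❓❓❓❓❓❓❓❓❓
❓❓❓❓❓❓❓❓❓❓

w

⬛⬛⬛⬛⬛⬛⬛⬛⬛⬛
⬛⬛⬛⬛⬛⬛⬛⬛⬛⬛
⬛⬛⬛⬛⬛⬛⬛⬛⬛⬛
❓❓⬛⬛⬛⬛⬛⬛❓❓
❓❓⬛⬛⬛⬛⬛⬛⬛❓
❓❓⬛⬛⬜🔴⬜⬜⬜❓
❓❓⬛⬛⬜⬜⬜⬜⬜❓
❓❓⬛⬛⬜⬜⬜📦⬜❓
❓❓⬛⬛⬜⬜⬜⬜⬜❓
❓❓❓❓❓❓❓❓❓❓

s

⬛⬛⬛⬛⬛⬛⬛⬛⬛⬛
⬛⬛⬛⬛⬛⬛⬛⬛⬛⬛
❓❓⬛⬛⬛⬛⬛⬛❓❓
❓❓⬛⬛⬛⬛⬛⬛⬛❓
❓❓⬛⬛⬜⬜⬜⬜⬜❓
❓❓⬛⬛⬜🔴⬜⬜⬜❓
❓❓⬛⬛⬜⬜⬜📦⬜❓
❓❓⬛⬛⬜⬜⬜⬜⬜❓
❓❓❓❓❓❓❓❓❓❓
❓❓❓❓❓❓❓❓❓❓

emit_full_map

⬛⬛⬛⬛⬛⬛❓
⬛⬛⬛⬛⬛⬛⬛
⬛⬛⬜⬜⬜⬜⬜
⬛⬛⬜🔴⬜⬜⬜
⬛⬛⬜⬜⬜📦⬜
⬛⬛⬜⬜⬜⬜⬜

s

⬛⬛⬛⬛⬛⬛⬛⬛⬛⬛
❓❓⬛⬛⬛⬛⬛⬛❓❓
❓❓⬛⬛⬛⬛⬛⬛⬛❓
❓❓⬛⬛⬜⬜⬜⬜⬜❓
❓❓⬛⬛⬜⬜⬜⬜⬜❓
❓❓⬛⬛⬜🔴⬜📦⬜❓
❓❓⬛⬛⬜⬜⬜⬜⬜❓
❓❓❓⬛⬛⬛⬛⬜❓❓
❓❓❓❓❓❓❓❓❓❓
❓❓❓❓❓❓❓❓❓❓

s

❓❓⬛⬛⬛⬛⬛⬛❓❓
❓❓⬛⬛⬛⬛⬛⬛⬛❓
❓❓⬛⬛⬜⬜⬜⬜⬜❓
❓❓⬛⬛⬜⬜⬜⬜⬜❓
❓❓⬛⬛⬜⬜⬜📦⬜❓
❓❓⬛⬛⬜🔴⬜⬜⬜❓
❓❓❓⬛⬛⬛⬛⬜❓❓
❓❓❓⬛⬛⬛⬛⬜❓❓
❓❓❓❓❓❓❓❓❓❓
❓❓❓❓❓❓❓❓❓❓

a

❓❓❓⬛⬛⬛⬛⬛⬛❓
❓❓❓⬛⬛⬛⬛⬛⬛⬛
❓❓❓⬛⬛⬜⬜⬜⬜⬜
❓❓❓⬛⬛⬜⬜⬜⬜⬜
❓❓❓⬛⬛⬜⬜⬜📦⬜
❓❓❓⬛⬛🔴⬜⬜⬜⬜
❓❓❓⬛⬛⬛⬛⬛⬜❓
❓❓❓⬛⬛⬛⬛⬛⬜❓
❓❓❓❓❓❓❓❓❓❓
❓❓❓❓❓❓❓❓❓❓

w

⬛⬛⬛⬛⬛⬛⬛⬛⬛⬛
❓❓❓⬛⬛⬛⬛⬛⬛❓
❓❓❓⬛⬛⬛⬛⬛⬛⬛
❓❓❓⬛⬛⬜⬜⬜⬜⬜
❓❓❓⬛⬛⬜⬜⬜⬜⬜
❓❓❓⬛⬛🔴⬜⬜📦⬜
❓❓❓⬛⬛⬜⬜⬜⬜⬜
❓❓❓⬛⬛⬛⬛⬛⬜❓
❓❓❓⬛⬛⬛⬛⬛⬜❓
❓❓❓❓❓❓❓❓❓❓

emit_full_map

⬛⬛⬛⬛⬛⬛❓
⬛⬛⬛⬛⬛⬛⬛
⬛⬛⬜⬜⬜⬜⬜
⬛⬛⬜⬜⬜⬜⬜
⬛⬛🔴⬜⬜📦⬜
⬛⬛⬜⬜⬜⬜⬜
⬛⬛⬛⬛⬛⬜❓
⬛⬛⬛⬛⬛⬜❓

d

⬛⬛⬛⬛⬛⬛⬛⬛⬛⬛
❓❓⬛⬛⬛⬛⬛⬛❓❓
❓❓⬛⬛⬛⬛⬛⬛⬛❓
❓❓⬛⬛⬜⬜⬜⬜⬜❓
❓❓⬛⬛⬜⬜⬜⬜⬜❓
❓❓⬛⬛⬜🔴⬜📦⬜❓
❓❓⬛⬛⬜⬜⬜⬜⬜❓
❓❓⬛⬛⬛⬛⬛⬜❓❓
❓❓⬛⬛⬛⬛⬛⬜❓❓
❓❓❓❓❓❓❓❓❓❓

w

⬛⬛⬛⬛⬛⬛⬛⬛⬛⬛
⬛⬛⬛⬛⬛⬛⬛⬛⬛⬛
❓❓⬛⬛⬛⬛⬛⬛❓❓
❓❓⬛⬛⬛⬛⬛⬛⬛❓
❓❓⬛⬛⬜⬜⬜⬜⬜❓
❓❓⬛⬛⬜🔴⬜⬜⬜❓
❓❓⬛⬛⬜⬜⬜📦⬜❓
❓❓⬛⬛⬜⬜⬜⬜⬜❓
❓❓⬛⬛⬛⬛⬛⬜❓❓
❓❓⬛⬛⬛⬛⬛⬜❓❓

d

⬛⬛⬛⬛⬛⬛⬛⬛⬛⬛
⬛⬛⬛⬛⬛⬛⬛⬛⬛⬛
❓⬛⬛⬛⬛⬛⬛❓❓❓
❓⬛⬛⬛⬛⬛⬛⬛❓❓
❓⬛⬛⬜⬜⬜⬜⬜❓❓
❓⬛⬛⬜⬜🔴⬜⬜❓❓
❓⬛⬛⬜⬜⬜📦⬜❓❓
❓⬛⬛⬜⬜⬜⬜⬜❓❓
❓⬛⬛⬛⬛⬛⬜❓❓❓
❓⬛⬛⬛⬛⬛⬜❓❓❓

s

⬛⬛⬛⬛⬛⬛⬛⬛⬛⬛
❓⬛⬛⬛⬛⬛⬛❓❓❓
❓⬛⬛⬛⬛⬛⬛⬛❓❓
❓⬛⬛⬜⬜⬜⬜⬜❓❓
❓⬛⬛⬜⬜⬜⬜⬜❓❓
❓⬛⬛⬜⬜🔴📦⬜❓❓
❓⬛⬛⬜⬜⬜⬜⬜❓❓
❓⬛⬛⬛⬛⬛⬜⬛❓❓
❓⬛⬛⬛⬛⬛⬜❓❓❓
❓❓❓❓❓❓❓❓❓❓

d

⬛⬛⬛⬛⬛⬛⬛⬛⬛⬛
⬛⬛⬛⬛⬛⬛❓❓❓❓
⬛⬛⬛⬛⬛⬛⬛❓❓❓
⬛⬛⬜⬜⬜⬜⬜⬜❓❓
⬛⬛⬜⬜⬜⬜⬜⬜❓❓
⬛⬛⬜⬜⬜🔴⬜⬜❓❓
⬛⬛⬜⬜⬜⬜⬜⬜❓❓
⬛⬛⬛⬛⬛⬜⬛⬛❓❓
⬛⬛⬛⬛⬛⬜❓❓❓❓
❓❓❓❓❓❓❓❓❓❓

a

⬛⬛⬛⬛⬛⬛⬛⬛⬛⬛
❓⬛⬛⬛⬛⬛⬛❓❓❓
❓⬛⬛⬛⬛⬛⬛⬛❓❓
❓⬛⬛⬜⬜⬜⬜⬜⬜❓
❓⬛⬛⬜⬜⬜⬜⬜⬜❓
❓⬛⬛⬜⬜🔴📦⬜⬜❓
❓⬛⬛⬜⬜⬜⬜⬜⬜❓
❓⬛⬛⬛⬛⬛⬜⬛⬛❓
❓⬛⬛⬛⬛⬛⬜❓❓❓
❓❓❓❓❓❓❓❓❓❓

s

❓⬛⬛⬛⬛⬛⬛❓❓❓
❓⬛⬛⬛⬛⬛⬛⬛❓❓
❓⬛⬛⬜⬜⬜⬜⬜⬜❓
❓⬛⬛⬜⬜⬜⬜⬜⬜❓
❓⬛⬛⬜⬜⬜📦⬜⬜❓
❓⬛⬛⬜⬜🔴⬜⬜⬜❓
❓⬛⬛⬛⬛⬛⬜⬛⬛❓
❓⬛⬛⬛⬛⬛⬜⬛❓❓
❓❓❓❓❓❓❓❓❓❓
❓❓❓❓❓❓❓❓❓❓

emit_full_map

⬛⬛⬛⬛⬛⬛❓❓
⬛⬛⬛⬛⬛⬛⬛❓
⬛⬛⬜⬜⬜⬜⬜⬜
⬛⬛⬜⬜⬜⬜⬜⬜
⬛⬛⬜⬜⬜📦⬜⬜
⬛⬛⬜⬜🔴⬜⬜⬜
⬛⬛⬛⬛⬛⬜⬛⬛
⬛⬛⬛⬛⬛⬜⬛❓

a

❓❓⬛⬛⬛⬛⬛⬛❓❓
❓❓⬛⬛⬛⬛⬛⬛⬛❓
❓❓⬛⬛⬜⬜⬜⬜⬜⬜
❓❓⬛⬛⬜⬜⬜⬜⬜⬜
❓❓⬛⬛⬜⬜⬜📦⬜⬜
❓❓⬛⬛⬜🔴⬜⬜⬜⬜
❓❓⬛⬛⬛⬛⬛⬜⬛⬛
❓❓⬛⬛⬛⬛⬛⬜⬛❓
❓❓❓❓❓❓❓❓❓❓
❓❓❓❓❓❓❓❓❓❓

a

❓❓❓⬛⬛⬛⬛⬛⬛❓
❓❓❓⬛⬛⬛⬛⬛⬛⬛
❓❓❓⬛⬛⬜⬜⬜⬜⬜
❓❓❓⬛⬛⬜⬜⬜⬜⬜
❓❓❓⬛⬛⬜⬜⬜📦⬜
❓❓❓⬛⬛🔴⬜⬜⬜⬜
❓❓❓⬛⬛⬛⬛⬛⬜⬛
❓❓❓⬛⬛⬛⬛⬛⬜⬛
❓❓❓❓❓❓❓❓❓❓
❓❓❓❓❓❓❓❓❓❓

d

❓❓⬛⬛⬛⬛⬛⬛❓❓
❓❓⬛⬛⬛⬛⬛⬛⬛❓
❓❓⬛⬛⬜⬜⬜⬜⬜⬜
❓❓⬛⬛⬜⬜⬜⬜⬜⬜
❓❓⬛⬛⬜⬜⬜📦⬜⬜
❓❓⬛⬛⬜🔴⬜⬜⬜⬜
❓❓⬛⬛⬛⬛⬛⬜⬛⬛
❓❓⬛⬛⬛⬛⬛⬜⬛❓
❓❓❓❓❓❓❓❓❓❓
❓❓❓❓❓❓❓❓❓❓

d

❓⬛⬛⬛⬛⬛⬛❓❓❓
❓⬛⬛⬛⬛⬛⬛⬛❓❓
❓⬛⬛⬜⬜⬜⬜⬜⬜❓
❓⬛⬛⬜⬜⬜⬜⬜⬜❓
❓⬛⬛⬜⬜⬜📦⬜⬜❓
❓⬛⬛⬜⬜🔴⬜⬜⬜❓
❓⬛⬛⬛⬛⬛⬜⬛⬛❓
❓⬛⬛⬛⬛⬛⬜⬛❓❓
❓❓❓❓❓❓❓❓❓❓
❓❓❓❓❓❓❓❓❓❓

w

⬛⬛⬛⬛⬛⬛⬛⬛⬛⬛
❓⬛⬛⬛⬛⬛⬛❓❓❓
❓⬛⬛⬛⬛⬛⬛⬛❓❓
❓⬛⬛⬜⬜⬜⬜⬜⬜❓
❓⬛⬛⬜⬜⬜⬜⬜⬜❓
❓⬛⬛⬜⬜🔴📦⬜⬜❓
❓⬛⬛⬜⬜⬜⬜⬜⬜❓
❓⬛⬛⬛⬛⬛⬜⬛⬛❓
❓⬛⬛⬛⬛⬛⬜⬛❓❓
❓❓❓❓❓❓❓❓❓❓


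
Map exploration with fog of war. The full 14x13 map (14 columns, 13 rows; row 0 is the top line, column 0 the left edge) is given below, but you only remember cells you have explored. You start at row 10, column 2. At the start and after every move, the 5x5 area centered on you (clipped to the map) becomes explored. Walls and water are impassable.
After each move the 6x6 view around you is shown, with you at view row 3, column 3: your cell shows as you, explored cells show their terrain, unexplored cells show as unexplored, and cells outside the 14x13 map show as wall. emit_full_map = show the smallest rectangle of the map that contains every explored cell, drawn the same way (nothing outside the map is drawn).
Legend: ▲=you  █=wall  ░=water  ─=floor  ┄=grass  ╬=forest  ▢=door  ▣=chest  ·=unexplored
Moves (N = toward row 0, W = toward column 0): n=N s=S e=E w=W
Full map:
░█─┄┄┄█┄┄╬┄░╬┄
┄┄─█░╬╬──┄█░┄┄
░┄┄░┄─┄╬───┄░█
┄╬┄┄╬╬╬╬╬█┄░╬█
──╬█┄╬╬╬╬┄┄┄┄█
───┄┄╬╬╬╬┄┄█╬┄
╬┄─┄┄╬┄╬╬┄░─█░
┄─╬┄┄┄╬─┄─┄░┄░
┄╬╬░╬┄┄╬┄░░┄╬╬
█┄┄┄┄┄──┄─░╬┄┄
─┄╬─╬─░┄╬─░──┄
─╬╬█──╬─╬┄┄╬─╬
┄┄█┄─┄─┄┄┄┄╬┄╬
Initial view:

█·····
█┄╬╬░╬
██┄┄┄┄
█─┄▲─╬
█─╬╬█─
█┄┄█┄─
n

█·····
█┄─╬┄┄
█┄╬╬░╬
██┄▲┄┄
█─┄╬─╬
█─╬╬█─

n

█·····
█╬┄─┄┄
█┄─╬┄┄
█┄╬▲░╬
██┄┄┄┄
█─┄╬─╬

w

██····
██╬┄─┄
██┄─╬┄
██┄▲╬░
███┄┄┄
██─┄╬─

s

██╬┄─┄
██┄─╬┄
██┄╬╬░
███▲┄┄
██─┄╬─
██─╬╬█

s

██┄─╬┄
██┄╬╬░
███┄┄┄
██─▲╬─
██─╬╬█
██┄┄█┄

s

██┄╬╬░
███┄┄┄
██─┄╬─
██─▲╬█
██┄┄█┄
██████

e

█┄╬╬░╬
██┄┄┄┄
█─┄╬─╬
█─╬▲█─
█┄┄█┄─
██████

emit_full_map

╬┄─┄┄
┄─╬┄┄
┄╬╬░╬
█┄┄┄┄
─┄╬─╬
─╬▲█─
┄┄█┄─

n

█┄─╬┄┄
█┄╬╬░╬
██┄┄┄┄
█─┄▲─╬
█─╬╬█─
█┄┄█┄─

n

█╬┄─┄┄
█┄─╬┄┄
█┄╬╬░╬
██┄▲┄┄
█─┄╬─╬
█─╬╬█─

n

█·····
█╬┄─┄┄
█┄─╬┄┄
█┄╬▲░╬
██┄┄┄┄
█─┄╬─╬

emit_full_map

╬┄─┄┄
┄─╬┄┄
┄╬▲░╬
█┄┄┄┄
─┄╬─╬
─╬╬█─
┄┄█┄─


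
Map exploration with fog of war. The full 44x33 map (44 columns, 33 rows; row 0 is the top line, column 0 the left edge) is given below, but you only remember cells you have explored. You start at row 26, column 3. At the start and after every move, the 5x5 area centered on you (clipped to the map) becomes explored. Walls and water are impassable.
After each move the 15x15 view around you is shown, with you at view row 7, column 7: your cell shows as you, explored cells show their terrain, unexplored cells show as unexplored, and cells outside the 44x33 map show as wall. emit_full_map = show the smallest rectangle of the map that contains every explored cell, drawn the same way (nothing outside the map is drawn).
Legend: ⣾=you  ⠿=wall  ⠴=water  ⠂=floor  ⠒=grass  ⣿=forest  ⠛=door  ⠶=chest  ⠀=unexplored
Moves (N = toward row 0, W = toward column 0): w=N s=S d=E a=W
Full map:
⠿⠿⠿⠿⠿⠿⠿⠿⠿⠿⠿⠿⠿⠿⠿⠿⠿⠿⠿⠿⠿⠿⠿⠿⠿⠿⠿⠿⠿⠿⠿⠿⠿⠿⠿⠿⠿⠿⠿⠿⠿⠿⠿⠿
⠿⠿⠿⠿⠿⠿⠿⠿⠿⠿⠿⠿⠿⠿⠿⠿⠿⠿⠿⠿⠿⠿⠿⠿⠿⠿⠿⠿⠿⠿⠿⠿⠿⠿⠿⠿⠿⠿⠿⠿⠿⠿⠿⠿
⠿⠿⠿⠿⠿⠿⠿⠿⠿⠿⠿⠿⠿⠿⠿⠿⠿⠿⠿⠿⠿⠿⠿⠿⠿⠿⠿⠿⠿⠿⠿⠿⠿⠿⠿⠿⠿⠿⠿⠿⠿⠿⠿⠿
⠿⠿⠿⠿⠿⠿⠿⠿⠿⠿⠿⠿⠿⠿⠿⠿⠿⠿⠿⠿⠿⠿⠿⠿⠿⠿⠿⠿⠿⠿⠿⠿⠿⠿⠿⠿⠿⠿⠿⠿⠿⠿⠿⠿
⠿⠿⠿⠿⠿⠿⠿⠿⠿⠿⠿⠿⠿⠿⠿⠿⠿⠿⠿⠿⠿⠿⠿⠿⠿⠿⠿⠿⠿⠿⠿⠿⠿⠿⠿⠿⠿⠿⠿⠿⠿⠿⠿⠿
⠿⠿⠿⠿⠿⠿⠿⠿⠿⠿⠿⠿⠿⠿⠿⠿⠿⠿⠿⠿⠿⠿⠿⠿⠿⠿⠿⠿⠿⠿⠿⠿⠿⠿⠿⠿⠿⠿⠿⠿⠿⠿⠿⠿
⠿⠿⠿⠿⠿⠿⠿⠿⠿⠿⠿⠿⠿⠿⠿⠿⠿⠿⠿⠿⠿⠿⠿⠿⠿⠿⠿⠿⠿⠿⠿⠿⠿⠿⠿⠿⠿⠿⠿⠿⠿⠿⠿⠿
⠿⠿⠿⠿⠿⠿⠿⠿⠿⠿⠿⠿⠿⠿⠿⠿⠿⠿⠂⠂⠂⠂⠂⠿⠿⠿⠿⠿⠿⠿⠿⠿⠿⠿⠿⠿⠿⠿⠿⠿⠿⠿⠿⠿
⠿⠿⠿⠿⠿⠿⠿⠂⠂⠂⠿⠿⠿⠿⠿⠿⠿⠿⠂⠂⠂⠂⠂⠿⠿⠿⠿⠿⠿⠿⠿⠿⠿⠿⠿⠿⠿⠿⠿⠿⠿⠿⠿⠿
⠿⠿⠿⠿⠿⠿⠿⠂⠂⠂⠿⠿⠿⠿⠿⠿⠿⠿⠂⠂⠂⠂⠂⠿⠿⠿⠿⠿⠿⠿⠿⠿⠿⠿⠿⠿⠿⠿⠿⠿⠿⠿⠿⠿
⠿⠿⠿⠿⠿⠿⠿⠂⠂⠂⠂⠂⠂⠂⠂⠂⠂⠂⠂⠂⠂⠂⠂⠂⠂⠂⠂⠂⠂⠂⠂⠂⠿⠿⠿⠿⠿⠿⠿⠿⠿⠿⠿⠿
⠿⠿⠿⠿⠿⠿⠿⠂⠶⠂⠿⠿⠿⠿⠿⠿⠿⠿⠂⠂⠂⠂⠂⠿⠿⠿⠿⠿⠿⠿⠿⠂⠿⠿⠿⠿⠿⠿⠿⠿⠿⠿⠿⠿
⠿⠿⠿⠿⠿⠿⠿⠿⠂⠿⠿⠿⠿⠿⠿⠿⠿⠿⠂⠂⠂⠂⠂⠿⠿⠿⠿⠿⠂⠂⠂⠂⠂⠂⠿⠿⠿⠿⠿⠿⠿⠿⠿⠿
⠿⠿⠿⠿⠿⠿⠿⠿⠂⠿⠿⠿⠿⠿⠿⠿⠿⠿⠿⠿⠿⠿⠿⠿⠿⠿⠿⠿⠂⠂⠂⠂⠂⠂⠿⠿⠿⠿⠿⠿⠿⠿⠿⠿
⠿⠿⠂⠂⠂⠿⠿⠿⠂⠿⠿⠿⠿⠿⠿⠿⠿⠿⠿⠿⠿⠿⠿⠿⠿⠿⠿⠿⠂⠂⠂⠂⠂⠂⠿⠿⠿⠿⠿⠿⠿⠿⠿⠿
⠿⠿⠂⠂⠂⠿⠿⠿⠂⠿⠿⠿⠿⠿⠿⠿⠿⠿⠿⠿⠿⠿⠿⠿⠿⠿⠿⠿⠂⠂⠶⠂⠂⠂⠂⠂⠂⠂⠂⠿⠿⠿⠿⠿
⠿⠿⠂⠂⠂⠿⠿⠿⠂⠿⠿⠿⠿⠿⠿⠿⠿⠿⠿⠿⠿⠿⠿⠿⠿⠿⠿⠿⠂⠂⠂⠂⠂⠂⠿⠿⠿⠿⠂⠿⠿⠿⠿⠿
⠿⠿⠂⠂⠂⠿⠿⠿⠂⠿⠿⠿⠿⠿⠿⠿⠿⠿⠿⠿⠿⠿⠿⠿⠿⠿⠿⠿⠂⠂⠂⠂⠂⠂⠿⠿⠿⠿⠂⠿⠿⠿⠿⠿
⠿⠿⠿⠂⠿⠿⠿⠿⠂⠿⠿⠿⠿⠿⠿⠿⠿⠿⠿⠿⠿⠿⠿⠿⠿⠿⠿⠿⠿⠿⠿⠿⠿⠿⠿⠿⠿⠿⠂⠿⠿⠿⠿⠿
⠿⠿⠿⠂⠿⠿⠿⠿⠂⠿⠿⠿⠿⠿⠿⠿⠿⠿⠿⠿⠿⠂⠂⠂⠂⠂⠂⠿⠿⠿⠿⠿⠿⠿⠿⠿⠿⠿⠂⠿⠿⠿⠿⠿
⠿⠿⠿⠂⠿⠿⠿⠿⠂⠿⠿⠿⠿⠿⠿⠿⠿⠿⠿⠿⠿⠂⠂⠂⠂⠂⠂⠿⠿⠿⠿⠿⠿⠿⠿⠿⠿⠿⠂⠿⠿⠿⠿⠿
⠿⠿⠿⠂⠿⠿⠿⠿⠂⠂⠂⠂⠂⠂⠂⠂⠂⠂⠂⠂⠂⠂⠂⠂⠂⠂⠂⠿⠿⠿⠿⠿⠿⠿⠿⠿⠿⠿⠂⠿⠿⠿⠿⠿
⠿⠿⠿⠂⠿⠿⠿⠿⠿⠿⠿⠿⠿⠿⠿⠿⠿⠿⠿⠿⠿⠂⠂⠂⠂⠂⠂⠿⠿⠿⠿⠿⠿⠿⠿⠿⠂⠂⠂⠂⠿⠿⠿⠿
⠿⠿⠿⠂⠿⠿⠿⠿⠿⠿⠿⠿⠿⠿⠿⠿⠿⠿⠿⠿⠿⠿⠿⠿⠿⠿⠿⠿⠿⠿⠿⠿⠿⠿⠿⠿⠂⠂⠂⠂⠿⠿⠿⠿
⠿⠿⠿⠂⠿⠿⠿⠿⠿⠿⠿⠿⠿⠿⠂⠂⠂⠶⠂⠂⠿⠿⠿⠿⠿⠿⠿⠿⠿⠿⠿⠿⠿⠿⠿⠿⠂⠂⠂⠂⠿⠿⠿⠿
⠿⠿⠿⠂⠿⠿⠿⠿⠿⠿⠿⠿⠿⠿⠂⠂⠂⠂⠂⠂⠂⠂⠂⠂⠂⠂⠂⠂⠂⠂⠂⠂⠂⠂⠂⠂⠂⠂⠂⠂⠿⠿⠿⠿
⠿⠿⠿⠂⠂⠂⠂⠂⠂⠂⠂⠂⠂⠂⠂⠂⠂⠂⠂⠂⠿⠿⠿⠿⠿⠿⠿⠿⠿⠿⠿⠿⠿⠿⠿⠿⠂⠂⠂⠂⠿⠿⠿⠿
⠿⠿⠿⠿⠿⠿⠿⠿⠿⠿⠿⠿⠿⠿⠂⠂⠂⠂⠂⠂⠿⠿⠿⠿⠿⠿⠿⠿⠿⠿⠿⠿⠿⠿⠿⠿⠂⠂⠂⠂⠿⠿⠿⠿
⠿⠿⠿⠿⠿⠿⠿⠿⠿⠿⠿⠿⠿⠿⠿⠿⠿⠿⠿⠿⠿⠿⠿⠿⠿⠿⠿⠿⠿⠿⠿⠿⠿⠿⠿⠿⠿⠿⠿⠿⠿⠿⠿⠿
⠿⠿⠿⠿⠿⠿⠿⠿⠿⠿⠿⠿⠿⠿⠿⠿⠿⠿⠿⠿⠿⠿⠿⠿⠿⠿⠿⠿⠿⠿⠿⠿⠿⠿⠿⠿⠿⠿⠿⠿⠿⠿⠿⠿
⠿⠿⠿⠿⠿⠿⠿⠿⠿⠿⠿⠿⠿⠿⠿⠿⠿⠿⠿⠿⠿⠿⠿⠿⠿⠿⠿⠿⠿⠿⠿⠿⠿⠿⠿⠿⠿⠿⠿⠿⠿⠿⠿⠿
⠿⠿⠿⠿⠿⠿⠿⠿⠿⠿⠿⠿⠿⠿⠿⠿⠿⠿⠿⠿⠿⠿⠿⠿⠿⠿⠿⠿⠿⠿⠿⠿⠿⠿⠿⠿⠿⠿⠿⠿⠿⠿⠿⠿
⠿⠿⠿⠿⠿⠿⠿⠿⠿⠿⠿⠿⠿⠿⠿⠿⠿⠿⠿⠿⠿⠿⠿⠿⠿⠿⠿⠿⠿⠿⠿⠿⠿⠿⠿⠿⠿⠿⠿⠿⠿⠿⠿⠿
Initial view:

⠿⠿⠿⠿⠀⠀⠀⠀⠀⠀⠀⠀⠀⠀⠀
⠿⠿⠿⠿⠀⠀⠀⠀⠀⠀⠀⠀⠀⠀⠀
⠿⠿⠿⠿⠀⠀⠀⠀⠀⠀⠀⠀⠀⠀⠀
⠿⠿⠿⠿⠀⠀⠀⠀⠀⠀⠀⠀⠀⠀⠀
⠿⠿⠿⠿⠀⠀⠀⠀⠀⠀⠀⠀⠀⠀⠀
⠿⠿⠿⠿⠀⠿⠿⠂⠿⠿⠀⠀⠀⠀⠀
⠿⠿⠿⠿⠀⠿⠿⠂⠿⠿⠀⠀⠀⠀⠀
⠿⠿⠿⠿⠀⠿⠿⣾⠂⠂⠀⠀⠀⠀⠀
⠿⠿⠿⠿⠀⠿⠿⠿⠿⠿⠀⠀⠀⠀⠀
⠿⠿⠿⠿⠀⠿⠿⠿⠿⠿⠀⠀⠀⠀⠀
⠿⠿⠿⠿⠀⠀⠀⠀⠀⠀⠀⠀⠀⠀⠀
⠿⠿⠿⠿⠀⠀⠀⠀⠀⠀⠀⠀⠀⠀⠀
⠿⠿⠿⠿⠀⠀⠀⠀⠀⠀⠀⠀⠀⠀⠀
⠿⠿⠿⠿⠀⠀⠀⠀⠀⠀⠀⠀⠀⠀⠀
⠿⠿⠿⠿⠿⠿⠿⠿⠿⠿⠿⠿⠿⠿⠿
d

⠿⠿⠿⠀⠀⠀⠀⠀⠀⠀⠀⠀⠀⠀⠀
⠿⠿⠿⠀⠀⠀⠀⠀⠀⠀⠀⠀⠀⠀⠀
⠿⠿⠿⠀⠀⠀⠀⠀⠀⠀⠀⠀⠀⠀⠀
⠿⠿⠿⠀⠀⠀⠀⠀⠀⠀⠀⠀⠀⠀⠀
⠿⠿⠿⠀⠀⠀⠀⠀⠀⠀⠀⠀⠀⠀⠀
⠿⠿⠿⠀⠿⠿⠂⠿⠿⠿⠀⠀⠀⠀⠀
⠿⠿⠿⠀⠿⠿⠂⠿⠿⠿⠀⠀⠀⠀⠀
⠿⠿⠿⠀⠿⠿⠂⣾⠂⠂⠀⠀⠀⠀⠀
⠿⠿⠿⠀⠿⠿⠿⠿⠿⠿⠀⠀⠀⠀⠀
⠿⠿⠿⠀⠿⠿⠿⠿⠿⠿⠀⠀⠀⠀⠀
⠿⠿⠿⠀⠀⠀⠀⠀⠀⠀⠀⠀⠀⠀⠀
⠿⠿⠿⠀⠀⠀⠀⠀⠀⠀⠀⠀⠀⠀⠀
⠿⠿⠿⠀⠀⠀⠀⠀⠀⠀⠀⠀⠀⠀⠀
⠿⠿⠿⠀⠀⠀⠀⠀⠀⠀⠀⠀⠀⠀⠀
⠿⠿⠿⠿⠿⠿⠿⠿⠿⠿⠿⠿⠿⠿⠿

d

⠿⠿⠀⠀⠀⠀⠀⠀⠀⠀⠀⠀⠀⠀⠀
⠿⠿⠀⠀⠀⠀⠀⠀⠀⠀⠀⠀⠀⠀⠀
⠿⠿⠀⠀⠀⠀⠀⠀⠀⠀⠀⠀⠀⠀⠀
⠿⠿⠀⠀⠀⠀⠀⠀⠀⠀⠀⠀⠀⠀⠀
⠿⠿⠀⠀⠀⠀⠀⠀⠀⠀⠀⠀⠀⠀⠀
⠿⠿⠀⠿⠿⠂⠿⠿⠿⠿⠀⠀⠀⠀⠀
⠿⠿⠀⠿⠿⠂⠿⠿⠿⠿⠀⠀⠀⠀⠀
⠿⠿⠀⠿⠿⠂⠂⣾⠂⠂⠀⠀⠀⠀⠀
⠿⠿⠀⠿⠿⠿⠿⠿⠿⠿⠀⠀⠀⠀⠀
⠿⠿⠀⠿⠿⠿⠿⠿⠿⠿⠀⠀⠀⠀⠀
⠿⠿⠀⠀⠀⠀⠀⠀⠀⠀⠀⠀⠀⠀⠀
⠿⠿⠀⠀⠀⠀⠀⠀⠀⠀⠀⠀⠀⠀⠀
⠿⠿⠀⠀⠀⠀⠀⠀⠀⠀⠀⠀⠀⠀⠀
⠿⠿⠀⠀⠀⠀⠀⠀⠀⠀⠀⠀⠀⠀⠀
⠿⠿⠿⠿⠿⠿⠿⠿⠿⠿⠿⠿⠿⠿⠿

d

⠿⠀⠀⠀⠀⠀⠀⠀⠀⠀⠀⠀⠀⠀⠀
⠿⠀⠀⠀⠀⠀⠀⠀⠀⠀⠀⠀⠀⠀⠀
⠿⠀⠀⠀⠀⠀⠀⠀⠀⠀⠀⠀⠀⠀⠀
⠿⠀⠀⠀⠀⠀⠀⠀⠀⠀⠀⠀⠀⠀⠀
⠿⠀⠀⠀⠀⠀⠀⠀⠀⠀⠀⠀⠀⠀⠀
⠿⠀⠿⠿⠂⠿⠿⠿⠿⠿⠀⠀⠀⠀⠀
⠿⠀⠿⠿⠂⠿⠿⠿⠿⠿⠀⠀⠀⠀⠀
⠿⠀⠿⠿⠂⠂⠂⣾⠂⠂⠀⠀⠀⠀⠀
⠿⠀⠿⠿⠿⠿⠿⠿⠿⠿⠀⠀⠀⠀⠀
⠿⠀⠿⠿⠿⠿⠿⠿⠿⠿⠀⠀⠀⠀⠀
⠿⠀⠀⠀⠀⠀⠀⠀⠀⠀⠀⠀⠀⠀⠀
⠿⠀⠀⠀⠀⠀⠀⠀⠀⠀⠀⠀⠀⠀⠀
⠿⠀⠀⠀⠀⠀⠀⠀⠀⠀⠀⠀⠀⠀⠀
⠿⠀⠀⠀⠀⠀⠀⠀⠀⠀⠀⠀⠀⠀⠀
⠿⠿⠿⠿⠿⠿⠿⠿⠿⠿⠿⠿⠿⠿⠿

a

⠿⠿⠀⠀⠀⠀⠀⠀⠀⠀⠀⠀⠀⠀⠀
⠿⠿⠀⠀⠀⠀⠀⠀⠀⠀⠀⠀⠀⠀⠀
⠿⠿⠀⠀⠀⠀⠀⠀⠀⠀⠀⠀⠀⠀⠀
⠿⠿⠀⠀⠀⠀⠀⠀⠀⠀⠀⠀⠀⠀⠀
⠿⠿⠀⠀⠀⠀⠀⠀⠀⠀⠀⠀⠀⠀⠀
⠿⠿⠀⠿⠿⠂⠿⠿⠿⠿⠿⠀⠀⠀⠀
⠿⠿⠀⠿⠿⠂⠿⠿⠿⠿⠿⠀⠀⠀⠀
⠿⠿⠀⠿⠿⠂⠂⣾⠂⠂⠂⠀⠀⠀⠀
⠿⠿⠀⠿⠿⠿⠿⠿⠿⠿⠿⠀⠀⠀⠀
⠿⠿⠀⠿⠿⠿⠿⠿⠿⠿⠿⠀⠀⠀⠀
⠿⠿⠀⠀⠀⠀⠀⠀⠀⠀⠀⠀⠀⠀⠀
⠿⠿⠀⠀⠀⠀⠀⠀⠀⠀⠀⠀⠀⠀⠀
⠿⠿⠀⠀⠀⠀⠀⠀⠀⠀⠀⠀⠀⠀⠀
⠿⠿⠀⠀⠀⠀⠀⠀⠀⠀⠀⠀⠀⠀⠀
⠿⠿⠿⠿⠿⠿⠿⠿⠿⠿⠿⠿⠿⠿⠿

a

⠿⠿⠿⠀⠀⠀⠀⠀⠀⠀⠀⠀⠀⠀⠀
⠿⠿⠿⠀⠀⠀⠀⠀⠀⠀⠀⠀⠀⠀⠀
⠿⠿⠿⠀⠀⠀⠀⠀⠀⠀⠀⠀⠀⠀⠀
⠿⠿⠿⠀⠀⠀⠀⠀⠀⠀⠀⠀⠀⠀⠀
⠿⠿⠿⠀⠀⠀⠀⠀⠀⠀⠀⠀⠀⠀⠀
⠿⠿⠿⠀⠿⠿⠂⠿⠿⠿⠿⠿⠀⠀⠀
⠿⠿⠿⠀⠿⠿⠂⠿⠿⠿⠿⠿⠀⠀⠀
⠿⠿⠿⠀⠿⠿⠂⣾⠂⠂⠂⠂⠀⠀⠀
⠿⠿⠿⠀⠿⠿⠿⠿⠿⠿⠿⠿⠀⠀⠀
⠿⠿⠿⠀⠿⠿⠿⠿⠿⠿⠿⠿⠀⠀⠀
⠿⠿⠿⠀⠀⠀⠀⠀⠀⠀⠀⠀⠀⠀⠀
⠿⠿⠿⠀⠀⠀⠀⠀⠀⠀⠀⠀⠀⠀⠀
⠿⠿⠿⠀⠀⠀⠀⠀⠀⠀⠀⠀⠀⠀⠀
⠿⠿⠿⠀⠀⠀⠀⠀⠀⠀⠀⠀⠀⠀⠀
⠿⠿⠿⠿⠿⠿⠿⠿⠿⠿⠿⠿⠿⠿⠿

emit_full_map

⠿⠿⠂⠿⠿⠿⠿⠿
⠿⠿⠂⠿⠿⠿⠿⠿
⠿⠿⠂⣾⠂⠂⠂⠂
⠿⠿⠿⠿⠿⠿⠿⠿
⠿⠿⠿⠿⠿⠿⠿⠿

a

⠿⠿⠿⠿⠀⠀⠀⠀⠀⠀⠀⠀⠀⠀⠀
⠿⠿⠿⠿⠀⠀⠀⠀⠀⠀⠀⠀⠀⠀⠀
⠿⠿⠿⠿⠀⠀⠀⠀⠀⠀⠀⠀⠀⠀⠀
⠿⠿⠿⠿⠀⠀⠀⠀⠀⠀⠀⠀⠀⠀⠀
⠿⠿⠿⠿⠀⠀⠀⠀⠀⠀⠀⠀⠀⠀⠀
⠿⠿⠿⠿⠀⠿⠿⠂⠿⠿⠿⠿⠿⠀⠀
⠿⠿⠿⠿⠀⠿⠿⠂⠿⠿⠿⠿⠿⠀⠀
⠿⠿⠿⠿⠀⠿⠿⣾⠂⠂⠂⠂⠂⠀⠀
⠿⠿⠿⠿⠀⠿⠿⠿⠿⠿⠿⠿⠿⠀⠀
⠿⠿⠿⠿⠀⠿⠿⠿⠿⠿⠿⠿⠿⠀⠀
⠿⠿⠿⠿⠀⠀⠀⠀⠀⠀⠀⠀⠀⠀⠀
⠿⠿⠿⠿⠀⠀⠀⠀⠀⠀⠀⠀⠀⠀⠀
⠿⠿⠿⠿⠀⠀⠀⠀⠀⠀⠀⠀⠀⠀⠀
⠿⠿⠿⠿⠀⠀⠀⠀⠀⠀⠀⠀⠀⠀⠀
⠿⠿⠿⠿⠿⠿⠿⠿⠿⠿⠿⠿⠿⠿⠿

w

⠿⠿⠿⠿⠀⠀⠀⠀⠀⠀⠀⠀⠀⠀⠀
⠿⠿⠿⠿⠀⠀⠀⠀⠀⠀⠀⠀⠀⠀⠀
⠿⠿⠿⠿⠀⠀⠀⠀⠀⠀⠀⠀⠀⠀⠀
⠿⠿⠿⠿⠀⠀⠀⠀⠀⠀⠀⠀⠀⠀⠀
⠿⠿⠿⠿⠀⠀⠀⠀⠀⠀⠀⠀⠀⠀⠀
⠿⠿⠿⠿⠀⠿⠿⠂⠿⠿⠀⠀⠀⠀⠀
⠿⠿⠿⠿⠀⠿⠿⠂⠿⠿⠿⠿⠿⠀⠀
⠿⠿⠿⠿⠀⠿⠿⣾⠿⠿⠿⠿⠿⠀⠀
⠿⠿⠿⠿⠀⠿⠿⠂⠂⠂⠂⠂⠂⠀⠀
⠿⠿⠿⠿⠀⠿⠿⠿⠿⠿⠿⠿⠿⠀⠀
⠿⠿⠿⠿⠀⠿⠿⠿⠿⠿⠿⠿⠿⠀⠀
⠿⠿⠿⠿⠀⠀⠀⠀⠀⠀⠀⠀⠀⠀⠀
⠿⠿⠿⠿⠀⠀⠀⠀⠀⠀⠀⠀⠀⠀⠀
⠿⠿⠿⠿⠀⠀⠀⠀⠀⠀⠀⠀⠀⠀⠀
⠿⠿⠿⠿⠀⠀⠀⠀⠀⠀⠀⠀⠀⠀⠀

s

⠿⠿⠿⠿⠀⠀⠀⠀⠀⠀⠀⠀⠀⠀⠀
⠿⠿⠿⠿⠀⠀⠀⠀⠀⠀⠀⠀⠀⠀⠀
⠿⠿⠿⠿⠀⠀⠀⠀⠀⠀⠀⠀⠀⠀⠀
⠿⠿⠿⠿⠀⠀⠀⠀⠀⠀⠀⠀⠀⠀⠀
⠿⠿⠿⠿⠀⠿⠿⠂⠿⠿⠀⠀⠀⠀⠀
⠿⠿⠿⠿⠀⠿⠿⠂⠿⠿⠿⠿⠿⠀⠀
⠿⠿⠿⠿⠀⠿⠿⠂⠿⠿⠿⠿⠿⠀⠀
⠿⠿⠿⠿⠀⠿⠿⣾⠂⠂⠂⠂⠂⠀⠀
⠿⠿⠿⠿⠀⠿⠿⠿⠿⠿⠿⠿⠿⠀⠀
⠿⠿⠿⠿⠀⠿⠿⠿⠿⠿⠿⠿⠿⠀⠀
⠿⠿⠿⠿⠀⠀⠀⠀⠀⠀⠀⠀⠀⠀⠀
⠿⠿⠿⠿⠀⠀⠀⠀⠀⠀⠀⠀⠀⠀⠀
⠿⠿⠿⠿⠀⠀⠀⠀⠀⠀⠀⠀⠀⠀⠀
⠿⠿⠿⠿⠀⠀⠀⠀⠀⠀⠀⠀⠀⠀⠀
⠿⠿⠿⠿⠿⠿⠿⠿⠿⠿⠿⠿⠿⠿⠿

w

⠿⠿⠿⠿⠀⠀⠀⠀⠀⠀⠀⠀⠀⠀⠀
⠿⠿⠿⠿⠀⠀⠀⠀⠀⠀⠀⠀⠀⠀⠀
⠿⠿⠿⠿⠀⠀⠀⠀⠀⠀⠀⠀⠀⠀⠀
⠿⠿⠿⠿⠀⠀⠀⠀⠀⠀⠀⠀⠀⠀⠀
⠿⠿⠿⠿⠀⠀⠀⠀⠀⠀⠀⠀⠀⠀⠀
⠿⠿⠿⠿⠀⠿⠿⠂⠿⠿⠀⠀⠀⠀⠀
⠿⠿⠿⠿⠀⠿⠿⠂⠿⠿⠿⠿⠿⠀⠀
⠿⠿⠿⠿⠀⠿⠿⣾⠿⠿⠿⠿⠿⠀⠀
⠿⠿⠿⠿⠀⠿⠿⠂⠂⠂⠂⠂⠂⠀⠀
⠿⠿⠿⠿⠀⠿⠿⠿⠿⠿⠿⠿⠿⠀⠀
⠿⠿⠿⠿⠀⠿⠿⠿⠿⠿⠿⠿⠿⠀⠀
⠿⠿⠿⠿⠀⠀⠀⠀⠀⠀⠀⠀⠀⠀⠀
⠿⠿⠿⠿⠀⠀⠀⠀⠀⠀⠀⠀⠀⠀⠀
⠿⠿⠿⠿⠀⠀⠀⠀⠀⠀⠀⠀⠀⠀⠀
⠿⠿⠿⠿⠀⠀⠀⠀⠀⠀⠀⠀⠀⠀⠀

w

⠿⠿⠿⠿⠀⠀⠀⠀⠀⠀⠀⠀⠀⠀⠀
⠿⠿⠿⠿⠀⠀⠀⠀⠀⠀⠀⠀⠀⠀⠀
⠿⠿⠿⠿⠀⠀⠀⠀⠀⠀⠀⠀⠀⠀⠀
⠿⠿⠿⠿⠀⠀⠀⠀⠀⠀⠀⠀⠀⠀⠀
⠿⠿⠿⠿⠀⠀⠀⠀⠀⠀⠀⠀⠀⠀⠀
⠿⠿⠿⠿⠀⠿⠿⠂⠿⠿⠀⠀⠀⠀⠀
⠿⠿⠿⠿⠀⠿⠿⠂⠿⠿⠀⠀⠀⠀⠀
⠿⠿⠿⠿⠀⠿⠿⣾⠿⠿⠿⠿⠿⠀⠀
⠿⠿⠿⠿⠀⠿⠿⠂⠿⠿⠿⠿⠿⠀⠀
⠿⠿⠿⠿⠀⠿⠿⠂⠂⠂⠂⠂⠂⠀⠀
⠿⠿⠿⠿⠀⠿⠿⠿⠿⠿⠿⠿⠿⠀⠀
⠿⠿⠿⠿⠀⠿⠿⠿⠿⠿⠿⠿⠿⠀⠀
⠿⠿⠿⠿⠀⠀⠀⠀⠀⠀⠀⠀⠀⠀⠀
⠿⠿⠿⠿⠀⠀⠀⠀⠀⠀⠀⠀⠀⠀⠀
⠿⠿⠿⠿⠀⠀⠀⠀⠀⠀⠀⠀⠀⠀⠀

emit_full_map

⠿⠿⠂⠿⠿⠀⠀⠀
⠿⠿⠂⠿⠿⠀⠀⠀
⠿⠿⣾⠿⠿⠿⠿⠿
⠿⠿⠂⠿⠿⠿⠿⠿
⠿⠿⠂⠂⠂⠂⠂⠂
⠿⠿⠿⠿⠿⠿⠿⠿
⠿⠿⠿⠿⠿⠿⠿⠿

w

⠿⠿⠿⠿⠀⠀⠀⠀⠀⠀⠀⠀⠀⠀⠀
⠿⠿⠿⠿⠀⠀⠀⠀⠀⠀⠀⠀⠀⠀⠀
⠿⠿⠿⠿⠀⠀⠀⠀⠀⠀⠀⠀⠀⠀⠀
⠿⠿⠿⠿⠀⠀⠀⠀⠀⠀⠀⠀⠀⠀⠀
⠿⠿⠿⠿⠀⠀⠀⠀⠀⠀⠀⠀⠀⠀⠀
⠿⠿⠿⠿⠀⠿⠿⠂⠿⠿⠀⠀⠀⠀⠀
⠿⠿⠿⠿⠀⠿⠿⠂⠿⠿⠀⠀⠀⠀⠀
⠿⠿⠿⠿⠀⠿⠿⣾⠿⠿⠀⠀⠀⠀⠀
⠿⠿⠿⠿⠀⠿⠿⠂⠿⠿⠿⠿⠿⠀⠀
⠿⠿⠿⠿⠀⠿⠿⠂⠿⠿⠿⠿⠿⠀⠀
⠿⠿⠿⠿⠀⠿⠿⠂⠂⠂⠂⠂⠂⠀⠀
⠿⠿⠿⠿⠀⠿⠿⠿⠿⠿⠿⠿⠿⠀⠀
⠿⠿⠿⠿⠀⠿⠿⠿⠿⠿⠿⠿⠿⠀⠀
⠿⠿⠿⠿⠀⠀⠀⠀⠀⠀⠀⠀⠀⠀⠀
⠿⠿⠿⠿⠀⠀⠀⠀⠀⠀⠀⠀⠀⠀⠀

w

⠿⠿⠿⠿⠀⠀⠀⠀⠀⠀⠀⠀⠀⠀⠀
⠿⠿⠿⠿⠀⠀⠀⠀⠀⠀⠀⠀⠀⠀⠀
⠿⠿⠿⠿⠀⠀⠀⠀⠀⠀⠀⠀⠀⠀⠀
⠿⠿⠿⠿⠀⠀⠀⠀⠀⠀⠀⠀⠀⠀⠀
⠿⠿⠿⠿⠀⠀⠀⠀⠀⠀⠀⠀⠀⠀⠀
⠿⠿⠿⠿⠀⠿⠿⠂⠿⠿⠀⠀⠀⠀⠀
⠿⠿⠿⠿⠀⠿⠿⠂⠿⠿⠀⠀⠀⠀⠀
⠿⠿⠿⠿⠀⠿⠿⣾⠿⠿⠀⠀⠀⠀⠀
⠿⠿⠿⠿⠀⠿⠿⠂⠿⠿⠀⠀⠀⠀⠀
⠿⠿⠿⠿⠀⠿⠿⠂⠿⠿⠿⠿⠿⠀⠀
⠿⠿⠿⠿⠀⠿⠿⠂⠿⠿⠿⠿⠿⠀⠀
⠿⠿⠿⠿⠀⠿⠿⠂⠂⠂⠂⠂⠂⠀⠀
⠿⠿⠿⠿⠀⠿⠿⠿⠿⠿⠿⠿⠿⠀⠀
⠿⠿⠿⠿⠀⠿⠿⠿⠿⠿⠿⠿⠿⠀⠀
⠿⠿⠿⠿⠀⠀⠀⠀⠀⠀⠀⠀⠀⠀⠀

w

⠿⠿⠿⠿⠀⠀⠀⠀⠀⠀⠀⠀⠀⠀⠀
⠿⠿⠿⠿⠀⠀⠀⠀⠀⠀⠀⠀⠀⠀⠀
⠿⠿⠿⠿⠀⠀⠀⠀⠀⠀⠀⠀⠀⠀⠀
⠿⠿⠿⠿⠀⠀⠀⠀⠀⠀⠀⠀⠀⠀⠀
⠿⠿⠿⠿⠀⠀⠀⠀⠀⠀⠀⠀⠀⠀⠀
⠿⠿⠿⠿⠀⠿⠿⠂⠿⠿⠀⠀⠀⠀⠀
⠿⠿⠿⠿⠀⠿⠿⠂⠿⠿⠀⠀⠀⠀⠀
⠿⠿⠿⠿⠀⠿⠿⣾⠿⠿⠀⠀⠀⠀⠀
⠿⠿⠿⠿⠀⠿⠿⠂⠿⠿⠀⠀⠀⠀⠀
⠿⠿⠿⠿⠀⠿⠿⠂⠿⠿⠀⠀⠀⠀⠀
⠿⠿⠿⠿⠀⠿⠿⠂⠿⠿⠿⠿⠿⠀⠀
⠿⠿⠿⠿⠀⠿⠿⠂⠿⠿⠿⠿⠿⠀⠀
⠿⠿⠿⠿⠀⠿⠿⠂⠂⠂⠂⠂⠂⠀⠀
⠿⠿⠿⠿⠀⠿⠿⠿⠿⠿⠿⠿⠿⠀⠀
⠿⠿⠿⠿⠀⠿⠿⠿⠿⠿⠿⠿⠿⠀⠀

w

⠿⠿⠿⠿⠀⠀⠀⠀⠀⠀⠀⠀⠀⠀⠀
⠿⠿⠿⠿⠀⠀⠀⠀⠀⠀⠀⠀⠀⠀⠀
⠿⠿⠿⠿⠀⠀⠀⠀⠀⠀⠀⠀⠀⠀⠀
⠿⠿⠿⠿⠀⠀⠀⠀⠀⠀⠀⠀⠀⠀⠀
⠿⠿⠿⠿⠀⠀⠀⠀⠀⠀⠀⠀⠀⠀⠀
⠿⠿⠿⠿⠀⠿⠿⠂⠿⠿⠀⠀⠀⠀⠀
⠿⠿⠿⠿⠀⠿⠿⠂⠿⠿⠀⠀⠀⠀⠀
⠿⠿⠿⠿⠀⠿⠿⣾⠿⠿⠀⠀⠀⠀⠀
⠿⠿⠿⠿⠀⠿⠿⠂⠿⠿⠀⠀⠀⠀⠀
⠿⠿⠿⠿⠀⠿⠿⠂⠿⠿⠀⠀⠀⠀⠀
⠿⠿⠿⠿⠀⠿⠿⠂⠿⠿⠀⠀⠀⠀⠀
⠿⠿⠿⠿⠀⠿⠿⠂⠿⠿⠿⠿⠿⠀⠀
⠿⠿⠿⠿⠀⠿⠿⠂⠿⠿⠿⠿⠿⠀⠀
⠿⠿⠿⠿⠀⠿⠿⠂⠂⠂⠂⠂⠂⠀⠀
⠿⠿⠿⠿⠀⠿⠿⠿⠿⠿⠿⠿⠿⠀⠀

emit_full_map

⠿⠿⠂⠿⠿⠀⠀⠀
⠿⠿⠂⠿⠿⠀⠀⠀
⠿⠿⣾⠿⠿⠀⠀⠀
⠿⠿⠂⠿⠿⠀⠀⠀
⠿⠿⠂⠿⠿⠀⠀⠀
⠿⠿⠂⠿⠿⠀⠀⠀
⠿⠿⠂⠿⠿⠿⠿⠿
⠿⠿⠂⠿⠿⠿⠿⠿
⠿⠿⠂⠂⠂⠂⠂⠂
⠿⠿⠿⠿⠿⠿⠿⠿
⠿⠿⠿⠿⠿⠿⠿⠿


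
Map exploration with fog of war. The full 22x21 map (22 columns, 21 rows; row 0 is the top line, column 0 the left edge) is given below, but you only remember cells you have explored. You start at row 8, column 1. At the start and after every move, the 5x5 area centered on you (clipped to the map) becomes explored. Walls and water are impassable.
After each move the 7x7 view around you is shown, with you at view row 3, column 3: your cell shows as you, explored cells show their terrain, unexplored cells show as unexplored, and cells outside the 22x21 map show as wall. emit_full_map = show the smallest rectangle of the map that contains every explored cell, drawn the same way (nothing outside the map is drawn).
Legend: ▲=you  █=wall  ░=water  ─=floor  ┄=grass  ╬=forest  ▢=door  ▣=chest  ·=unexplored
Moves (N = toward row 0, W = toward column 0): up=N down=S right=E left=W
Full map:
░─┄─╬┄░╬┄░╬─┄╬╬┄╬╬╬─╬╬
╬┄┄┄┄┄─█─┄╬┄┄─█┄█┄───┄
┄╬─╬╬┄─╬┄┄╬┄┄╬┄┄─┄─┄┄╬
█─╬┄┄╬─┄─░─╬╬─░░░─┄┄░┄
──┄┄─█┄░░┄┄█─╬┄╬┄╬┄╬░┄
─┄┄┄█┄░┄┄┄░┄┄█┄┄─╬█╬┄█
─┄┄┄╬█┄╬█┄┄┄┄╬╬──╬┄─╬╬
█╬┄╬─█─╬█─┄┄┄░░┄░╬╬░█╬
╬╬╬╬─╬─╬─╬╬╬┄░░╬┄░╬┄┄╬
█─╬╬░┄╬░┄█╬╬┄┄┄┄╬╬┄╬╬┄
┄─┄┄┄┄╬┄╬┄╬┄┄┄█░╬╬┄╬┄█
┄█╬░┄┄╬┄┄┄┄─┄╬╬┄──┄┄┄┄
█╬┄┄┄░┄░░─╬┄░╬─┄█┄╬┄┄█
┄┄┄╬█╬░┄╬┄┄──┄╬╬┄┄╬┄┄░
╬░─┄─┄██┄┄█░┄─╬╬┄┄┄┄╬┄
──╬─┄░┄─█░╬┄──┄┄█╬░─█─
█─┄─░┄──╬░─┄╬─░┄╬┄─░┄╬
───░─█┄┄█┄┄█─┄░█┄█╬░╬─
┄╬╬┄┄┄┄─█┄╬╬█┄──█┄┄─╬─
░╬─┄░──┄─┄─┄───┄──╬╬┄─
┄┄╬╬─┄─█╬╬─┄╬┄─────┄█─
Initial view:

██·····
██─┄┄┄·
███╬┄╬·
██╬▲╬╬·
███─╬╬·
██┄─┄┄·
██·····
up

██·····
██─┄┄┄·
██─┄┄┄·
███▲┄╬·
██╬╬╬╬·
███─╬╬·
██┄─┄┄·

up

██·····
██──┄┄·
██─┄┄┄·
██─▲┄┄·
███╬┄╬·
██╬╬╬╬·
███─╬╬·

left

███····
███──┄┄
███─┄┄┄
███▲┄┄┄
████╬┄╬
███╬╬╬╬
████─╬╬

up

███····
████─╬·
███──┄┄
███▲┄┄┄
███─┄┄┄
████╬┄╬
███╬╬╬╬

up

███····
███┄╬─·
████─╬·
███▲─┄┄
███─┄┄┄
███─┄┄┄
████╬┄╬

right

██·····
██┄╬─╬·
███─╬┄·
██─▲┄┄·
██─┄┄┄·
██─┄┄┄·
███╬┄╬·

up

██·····
██╬┄┄┄·
██┄╬─╬·
███▲╬┄·
██──┄┄·
██─┄┄┄·
██─┄┄┄·

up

███████
██░─┄─·
██╬┄┄┄·
██┄▲─╬·
███─╬┄·
██──┄┄·
██─┄┄┄·

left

███████
███░─┄─
███╬┄┄┄
███▲╬─╬
████─╬┄
███──┄┄
███─┄┄┄

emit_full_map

░─┄─
╬┄┄┄
▲╬─╬
█─╬┄
──┄┄
─┄┄┄
─┄┄┄
█╬┄╬
╬╬╬╬
█─╬╬
┄─┄┄

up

███████
███████
███░─┄─
███▲┄┄┄
███┄╬─╬
████─╬┄
███──┄┄

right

███████
███████
██░─┄─·
██╬▲┄┄·
██┄╬─╬·
███─╬┄·
██──┄┄·

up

███████
███████
███████
██░▲┄─·
██╬┄┄┄·
██┄╬─╬·
███─╬┄·

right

███████
███████
███████
█░─▲─╬·
█╬┄┄┄┄·
█┄╬─╬╬·
██─╬┄··

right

███████
███████
███████
░─┄▲╬┄·
╬┄┄┄┄┄·
┄╬─╬╬┄·
█─╬┄···

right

███████
███████
███████
─┄─▲┄░·
┄┄┄┄┄─·
╬─╬╬┄─·
─╬┄····

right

███████
███████
███████
┄─╬▲░╬·
┄┄┄┄─█·
─╬╬┄─╬·
╬┄·····

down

███████
███████
┄─╬┄░╬·
┄┄┄▲─█·
─╬╬┄─╬·
╬┄┄╬─┄·
┄┄·····

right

███████
███████
─╬┄░╬┄·
┄┄┄▲█─·
╬╬┄─╬┄·
┄┄╬─┄─·
┄······

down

███████
─╬┄░╬┄·
┄┄┄─█─·
╬╬┄▲╬┄·
┄┄╬─┄─·
┄─█┄░░·
┄······

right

███████
╬┄░╬┄░·
┄┄─█─┄·
╬┄─▲┄┄·
┄╬─┄─░·
─█┄░░┄·
·······

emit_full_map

░─┄─╬┄░╬┄░
╬┄┄┄┄┄─█─┄
┄╬─╬╬┄─▲┄┄
█─╬┄┄╬─┄─░
──┄┄─█┄░░┄
─┄┄┄······
─┄┄┄······
█╬┄╬······
╬╬╬╬······
█─╬╬······
┄─┄┄······

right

███████
┄░╬┄░╬·
┄─█─┄╬·
┄─╬▲┄╬·
╬─┄─░─·
█┄░░┄┄·
·······

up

███████
███████
┄░╬┄░╬·
┄─█▲┄╬·
┄─╬┄┄╬·
╬─┄─░─·
█┄░░┄┄·

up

███████
███████
███████
┄░╬▲░╬·
┄─█─┄╬·
┄─╬┄┄╬·
╬─┄─░─·

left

███████
███████
███████
╬┄░▲┄░╬
┄┄─█─┄╬
╬┄─╬┄┄╬
┄╬─┄─░─

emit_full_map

░─┄─╬┄░▲┄░╬
╬┄┄┄┄┄─█─┄╬
┄╬─╬╬┄─╬┄┄╬
█─╬┄┄╬─┄─░─
──┄┄─█┄░░┄┄
─┄┄┄·······
─┄┄┄·······
█╬┄╬·······
╬╬╬╬·······
█─╬╬·······
┄─┄┄·······

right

███████
███████
███████
┄░╬▲░╬·
┄─█─┄╬·
┄─╬┄┄╬·
╬─┄─░─·

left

███████
███████
███████
╬┄░▲┄░╬
┄┄─█─┄╬
╬┄─╬┄┄╬
┄╬─┄─░─
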